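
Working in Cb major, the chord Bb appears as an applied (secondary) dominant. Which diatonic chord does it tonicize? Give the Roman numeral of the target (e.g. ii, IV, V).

The chord is a major triad on Bb.
A dominant resolves down a perfect fifth: Bb → Eb. In Cb major, Eb is scale degree 3, i.e. iii.

iii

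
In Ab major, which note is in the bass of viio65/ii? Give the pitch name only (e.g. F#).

C

The applied chord viio65/ii is rooted on A: A-C-Eb-Gb.
The figure 65 means first inversion — the third is in the bass.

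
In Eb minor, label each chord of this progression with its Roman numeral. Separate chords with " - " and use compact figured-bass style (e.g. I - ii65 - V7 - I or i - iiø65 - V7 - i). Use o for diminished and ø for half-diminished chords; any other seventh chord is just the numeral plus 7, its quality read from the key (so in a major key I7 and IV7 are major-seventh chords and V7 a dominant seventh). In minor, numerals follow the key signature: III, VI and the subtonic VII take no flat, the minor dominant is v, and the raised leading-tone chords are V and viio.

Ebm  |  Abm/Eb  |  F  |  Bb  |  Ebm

i - iv64 - V/V - V - i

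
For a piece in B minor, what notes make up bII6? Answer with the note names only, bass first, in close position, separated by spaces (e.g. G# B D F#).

E G C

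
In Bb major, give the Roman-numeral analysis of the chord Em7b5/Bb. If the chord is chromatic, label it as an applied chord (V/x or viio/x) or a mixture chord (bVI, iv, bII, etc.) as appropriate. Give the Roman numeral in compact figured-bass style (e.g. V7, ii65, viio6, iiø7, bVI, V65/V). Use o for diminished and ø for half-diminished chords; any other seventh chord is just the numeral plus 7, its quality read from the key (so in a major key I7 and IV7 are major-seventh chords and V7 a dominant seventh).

viiø43/V

Stacked in thirds the chord is E-G-Bb-D: a half-diminished seventh chord on E.
E sits a half step below F (V in Bb major); a diminished chord there is the applied leading-tone chord of V.
With Bb in the bass the chord is in second inversion, so the figured bass is 43.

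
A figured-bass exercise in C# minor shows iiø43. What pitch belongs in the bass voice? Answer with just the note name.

A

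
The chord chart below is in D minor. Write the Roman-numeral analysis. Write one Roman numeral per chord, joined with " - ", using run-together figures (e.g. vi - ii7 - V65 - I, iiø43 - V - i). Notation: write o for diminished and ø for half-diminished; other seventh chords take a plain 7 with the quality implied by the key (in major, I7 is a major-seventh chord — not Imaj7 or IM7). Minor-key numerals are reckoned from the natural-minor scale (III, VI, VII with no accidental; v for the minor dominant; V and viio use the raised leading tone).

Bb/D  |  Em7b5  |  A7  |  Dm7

VI6 - iiø7 - V7 - i7

Bb/D: major triad on Bb = scale degree 6 → VI6.
Em7b5: root E is the supertonic; half-diminished seventh chord there is iiø7.
A7: root A is the dominant; dominant seventh chord there is V7.
Dm7: root D is the tonic; minor seventh chord there is i7.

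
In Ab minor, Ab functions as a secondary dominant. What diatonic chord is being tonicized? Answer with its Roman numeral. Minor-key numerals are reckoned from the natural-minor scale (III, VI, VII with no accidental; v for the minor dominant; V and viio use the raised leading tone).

iv

The chord is a major triad on Ab.
A dominant resolves down a perfect fifth: Ab → Db. In Ab minor, Db is scale degree 4, i.e. iv.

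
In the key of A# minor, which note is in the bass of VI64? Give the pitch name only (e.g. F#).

VI in A# minor has root F#; the chord is F#-A#-C#.
The figure 64 means second inversion — the fifth is in the bass.

C#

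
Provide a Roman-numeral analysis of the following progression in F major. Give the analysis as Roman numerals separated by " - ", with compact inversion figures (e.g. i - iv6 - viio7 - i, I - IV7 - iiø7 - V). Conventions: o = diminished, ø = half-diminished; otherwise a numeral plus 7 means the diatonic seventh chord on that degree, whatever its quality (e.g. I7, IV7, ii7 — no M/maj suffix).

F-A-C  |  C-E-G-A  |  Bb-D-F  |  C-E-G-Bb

F-A-C: major triad on F = scale degree 1 → I.
C-E-G-A has root A, degree 3 in F major, so iii65.
Bb-D-F: root Bb is the subdominant; major triad there is IV.
C-E-G-Bb: dominant seventh chord on C = scale degree 5 → V7.

I - iii65 - IV - V7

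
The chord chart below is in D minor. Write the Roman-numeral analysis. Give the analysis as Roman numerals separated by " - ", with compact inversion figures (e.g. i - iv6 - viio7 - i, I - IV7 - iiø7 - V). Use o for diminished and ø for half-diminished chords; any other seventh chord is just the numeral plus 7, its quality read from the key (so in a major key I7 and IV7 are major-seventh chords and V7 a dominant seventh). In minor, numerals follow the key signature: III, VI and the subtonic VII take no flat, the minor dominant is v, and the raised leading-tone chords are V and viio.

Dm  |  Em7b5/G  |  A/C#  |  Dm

i - iiø65 - V6 - i

Dm has root D, degree 1 in D minor, so i.
Em7b5/G has root E, degree 2 in D minor, so iiø65.
A/C# has root A, degree 5 in D minor, so V6.
Dm: minor triad on D = scale degree 1 → i.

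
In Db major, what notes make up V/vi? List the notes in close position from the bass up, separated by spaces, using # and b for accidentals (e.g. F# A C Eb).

The slash means an applied dominant: we want the dominant of vi. In Db major, vi is Bb minor, and its dominant is built on F.
Building a major triad on F gives F-A-C.

F A C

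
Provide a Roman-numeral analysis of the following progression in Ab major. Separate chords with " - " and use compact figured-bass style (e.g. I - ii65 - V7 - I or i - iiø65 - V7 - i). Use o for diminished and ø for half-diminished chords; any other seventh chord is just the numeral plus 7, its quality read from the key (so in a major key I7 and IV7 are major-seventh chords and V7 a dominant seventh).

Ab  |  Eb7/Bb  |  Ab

I - V43 - I

Ab: major triad on Ab = scale degree 1 → I.
Eb7/Bb: root Eb is the dominant; dominant seventh chord there is V43.
Ab: major triad on Ab = scale degree 1 → I.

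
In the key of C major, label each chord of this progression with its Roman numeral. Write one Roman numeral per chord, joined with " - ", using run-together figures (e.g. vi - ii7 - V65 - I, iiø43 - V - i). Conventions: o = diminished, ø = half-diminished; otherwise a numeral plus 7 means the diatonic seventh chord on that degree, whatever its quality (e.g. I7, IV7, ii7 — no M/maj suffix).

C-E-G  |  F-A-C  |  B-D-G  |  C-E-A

C-E-G: root C is the tonic; major triad there is I.
F-A-C: major triad on F = scale degree 4 → IV.
B-D-G: major triad on G = scale degree 5 → V6.
C-E-A has root A, degree 6 in C major, so vi6.

I - IV - V6 - vi6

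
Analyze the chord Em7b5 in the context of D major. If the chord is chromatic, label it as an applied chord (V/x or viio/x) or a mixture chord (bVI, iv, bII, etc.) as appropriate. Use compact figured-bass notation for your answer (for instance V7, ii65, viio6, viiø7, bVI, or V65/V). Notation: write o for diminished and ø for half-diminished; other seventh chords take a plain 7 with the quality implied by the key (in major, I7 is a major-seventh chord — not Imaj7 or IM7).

iiø7

The pitches E-G-Bb-D form a half-diminished seventh chord rooted on E.
E is the second degree of D major. This is the half-diminished supertonic seventh, borrowed from the parallel minor.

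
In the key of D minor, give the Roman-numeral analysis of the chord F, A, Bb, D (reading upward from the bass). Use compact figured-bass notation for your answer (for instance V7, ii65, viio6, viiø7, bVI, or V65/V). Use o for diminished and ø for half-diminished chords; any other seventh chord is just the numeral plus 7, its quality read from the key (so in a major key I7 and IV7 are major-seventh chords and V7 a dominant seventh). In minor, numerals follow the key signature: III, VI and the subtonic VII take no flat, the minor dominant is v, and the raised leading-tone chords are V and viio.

Stacked in thirds the chord is Bb-D-F-A: a major seventh chord on Bb.
In D minor, Bb is the submediant; the diatonic major seventh chord there is VI7.
With F in the bass the chord is in second inversion, so the figured bass is 43.

VI43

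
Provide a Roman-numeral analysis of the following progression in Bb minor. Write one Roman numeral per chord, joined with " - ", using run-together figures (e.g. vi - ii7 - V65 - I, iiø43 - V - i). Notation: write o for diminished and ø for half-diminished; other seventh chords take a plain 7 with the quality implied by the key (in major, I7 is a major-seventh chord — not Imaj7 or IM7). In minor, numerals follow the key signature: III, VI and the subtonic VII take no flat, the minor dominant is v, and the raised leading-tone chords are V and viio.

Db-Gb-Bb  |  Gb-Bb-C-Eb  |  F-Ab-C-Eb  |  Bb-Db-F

Db-Gb-Bb: root Gb is the submediant; major triad there is VI64.
Gb-Bb-C-Eb: root C is the supertonic; half-diminished seventh chord there is iiø43.
F-Ab-C-Eb has root F, degree 5 in Bb minor, so v7.
Bb-Db-F: root Bb is the tonic; minor triad there is i.

VI64 - iiø43 - v7 - i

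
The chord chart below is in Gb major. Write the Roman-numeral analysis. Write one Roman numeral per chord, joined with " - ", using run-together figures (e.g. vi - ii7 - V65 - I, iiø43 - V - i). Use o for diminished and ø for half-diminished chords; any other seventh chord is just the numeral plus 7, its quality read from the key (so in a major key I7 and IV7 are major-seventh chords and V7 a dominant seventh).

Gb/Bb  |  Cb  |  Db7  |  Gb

I6 - IV - V7 - I

Gb/Bb: major triad on Gb = scale degree 1 → I6.
Cb: root Cb is the subdominant; major triad there is IV.
Db7: dominant seventh chord on Db = scale degree 5 → V7.
Gb: root Gb is the tonic; major triad there is I.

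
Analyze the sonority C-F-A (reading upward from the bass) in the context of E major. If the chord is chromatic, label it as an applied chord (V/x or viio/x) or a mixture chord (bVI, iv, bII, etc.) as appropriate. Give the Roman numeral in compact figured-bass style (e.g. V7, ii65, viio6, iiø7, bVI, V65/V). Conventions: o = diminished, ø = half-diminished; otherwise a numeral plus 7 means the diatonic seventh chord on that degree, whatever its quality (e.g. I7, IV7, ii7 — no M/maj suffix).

bII64

Stacked in thirds the chord is F-A-C: a major triad on F.
F is the lowered second degree of E major (diatonic 2 would be F#). This is the Neapolitan chord — a major triad on the lowered second degree.
With C in the bass the chord is in second inversion, so the figured bass is 64.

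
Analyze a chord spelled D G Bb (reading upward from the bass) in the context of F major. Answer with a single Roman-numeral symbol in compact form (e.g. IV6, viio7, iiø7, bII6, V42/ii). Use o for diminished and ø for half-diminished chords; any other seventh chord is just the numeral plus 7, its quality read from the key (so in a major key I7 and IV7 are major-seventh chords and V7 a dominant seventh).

ii64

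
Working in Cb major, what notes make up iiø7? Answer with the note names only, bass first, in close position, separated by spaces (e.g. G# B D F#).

Db Fb Abb Cb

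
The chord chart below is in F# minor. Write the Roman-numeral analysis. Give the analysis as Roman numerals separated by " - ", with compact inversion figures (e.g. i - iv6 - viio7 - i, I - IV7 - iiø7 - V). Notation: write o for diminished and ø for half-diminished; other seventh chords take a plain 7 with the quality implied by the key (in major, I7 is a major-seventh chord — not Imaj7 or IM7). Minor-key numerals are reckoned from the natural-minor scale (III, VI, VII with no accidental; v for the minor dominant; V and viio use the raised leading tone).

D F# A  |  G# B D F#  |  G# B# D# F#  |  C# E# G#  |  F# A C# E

D-F#-A has root D, degree 6 in F# minor, so VI.
G#-B-D-F#: half-diminished seventh chord on G# = scale degree 2 → iiø7.
G#-B#-D#-F#: chromatic; G# is V of V, so V7/V.
C#-E#-G# has root C#, degree 5 in F# minor, so V.
F#-A-C#-E: minor seventh chord on F# = scale degree 1 → i7.

VI - iiø7 - V7/V - V - i7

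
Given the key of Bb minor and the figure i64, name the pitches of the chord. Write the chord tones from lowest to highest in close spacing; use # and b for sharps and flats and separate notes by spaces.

The numeral's case and figure indicate a minor triad. In Bb minor its root, scale degree 1, is Bb.
Stacking thirds from Bb gives Bb-Db-F.
With the 64 figure the chord is in second inversion; from the bass F upward in close position it reads F-Bb-Db.

F Bb Db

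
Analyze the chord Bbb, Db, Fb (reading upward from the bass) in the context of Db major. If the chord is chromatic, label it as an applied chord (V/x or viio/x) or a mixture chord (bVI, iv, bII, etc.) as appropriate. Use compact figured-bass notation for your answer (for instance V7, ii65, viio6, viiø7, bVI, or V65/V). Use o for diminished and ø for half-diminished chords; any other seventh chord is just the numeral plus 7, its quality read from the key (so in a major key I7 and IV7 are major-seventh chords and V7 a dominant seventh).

bVI

Stacked in thirds the chord is Bbb-Db-Fb: a major triad on Bbb.
Bbb is the lowered sixth degree of Db major (diatonic 6 would be Bb). This is a major triad on the lowered sixth degree, borrowed from the parallel minor.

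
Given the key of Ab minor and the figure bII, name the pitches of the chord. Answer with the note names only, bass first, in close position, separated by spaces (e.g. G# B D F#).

Scale degree 2 in Ab minor is Bb; lowering it a half step gives Bbb. bII is the Neapolitan chord — a major triad on the lowered second degree.
So the chord is Bbb-Db-Fb.

Bbb Db Fb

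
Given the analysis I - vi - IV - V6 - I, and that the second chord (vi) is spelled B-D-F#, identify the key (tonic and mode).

The anchor chord is a minor triad on B, labeled vi.
If B is scale degree 6 and the mode makes that degree carry a minor triad, the tonic is D and the mode is major.

D major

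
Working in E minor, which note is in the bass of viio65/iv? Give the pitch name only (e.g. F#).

The applied chord viio65/iv is rooted on G#: G#-B-D-F.
The figure 65 means first inversion — the third is in the bass.

B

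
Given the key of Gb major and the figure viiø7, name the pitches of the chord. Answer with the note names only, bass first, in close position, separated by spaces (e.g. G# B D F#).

The numeral's case and figure indicate a half-diminished seventh chord. In Gb major its root, the leading tone, is F.
Stacking thirds from F gives F-Ab-Cb-Eb.

F Ab Cb Eb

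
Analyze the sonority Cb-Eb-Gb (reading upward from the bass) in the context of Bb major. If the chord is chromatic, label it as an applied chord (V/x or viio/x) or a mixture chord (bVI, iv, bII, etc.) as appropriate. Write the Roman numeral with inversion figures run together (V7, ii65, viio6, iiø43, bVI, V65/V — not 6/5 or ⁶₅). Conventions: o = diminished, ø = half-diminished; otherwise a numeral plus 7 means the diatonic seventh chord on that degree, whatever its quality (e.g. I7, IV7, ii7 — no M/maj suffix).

bII

Stacked in thirds the chord is Cb-Eb-Gb: a major triad on Cb.
Cb is the lowered second degree of Bb major (diatonic 2 would be C). This is the Neapolitan chord — a major triad on the lowered second degree.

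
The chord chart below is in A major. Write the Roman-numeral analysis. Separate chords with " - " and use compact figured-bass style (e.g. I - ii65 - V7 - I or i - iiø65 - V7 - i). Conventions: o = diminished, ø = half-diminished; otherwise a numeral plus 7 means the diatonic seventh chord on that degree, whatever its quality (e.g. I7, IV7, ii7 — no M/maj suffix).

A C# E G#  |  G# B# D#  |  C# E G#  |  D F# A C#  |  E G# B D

A-C#-E-G#: major seventh chord on A = scale degree 1 → I7.
G#-B#-D# is the secondary dominant of iii (major triad on G#): V/iii.
C#-E-G#: minor triad on C# = scale degree 3 → iii.
D-F#-A-C# has root D, degree 4 in A major, so IV7.
E-G#-B-D has root E, degree 5 in A major, so V7.

I7 - V/iii - iii - IV7 - V7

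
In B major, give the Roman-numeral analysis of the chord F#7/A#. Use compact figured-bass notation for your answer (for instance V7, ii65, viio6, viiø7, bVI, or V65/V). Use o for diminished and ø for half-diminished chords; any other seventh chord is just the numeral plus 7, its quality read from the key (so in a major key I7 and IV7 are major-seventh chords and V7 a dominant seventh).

V65

The pitches F#-A#-C#-E form a dominant seventh chord rooted on F#.
In B major, F# is the dominant; the diatonic dominant seventh chord there is V7.
With A# in the bass the chord is in first inversion, so the figured bass is 65.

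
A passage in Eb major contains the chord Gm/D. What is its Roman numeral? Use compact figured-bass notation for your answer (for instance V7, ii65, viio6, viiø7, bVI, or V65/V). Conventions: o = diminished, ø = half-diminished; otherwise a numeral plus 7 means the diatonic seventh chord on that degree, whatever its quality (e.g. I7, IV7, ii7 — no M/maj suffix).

iii64

Stacked in thirds the chord is G-Bb-D: a minor triad on G.
In Eb major, G is the mediant; the diatonic minor triad there is iii.
With D in the bass the chord is in second inversion, so the figured bass is 64.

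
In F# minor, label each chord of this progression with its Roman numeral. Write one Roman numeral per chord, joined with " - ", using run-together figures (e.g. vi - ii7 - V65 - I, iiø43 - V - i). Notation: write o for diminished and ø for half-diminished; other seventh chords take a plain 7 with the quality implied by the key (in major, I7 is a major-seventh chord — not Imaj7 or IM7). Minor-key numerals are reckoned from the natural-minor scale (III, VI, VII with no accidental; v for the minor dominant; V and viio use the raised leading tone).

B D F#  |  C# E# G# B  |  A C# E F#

iv - V7 - i65

B-D-F#: minor triad on B = scale degree 4 → iv.
C#-E#-G#-B has root C#, degree 5 in F# minor, so V7.
A-C#-E-F# has root F#, degree 1 in F# minor, so i65.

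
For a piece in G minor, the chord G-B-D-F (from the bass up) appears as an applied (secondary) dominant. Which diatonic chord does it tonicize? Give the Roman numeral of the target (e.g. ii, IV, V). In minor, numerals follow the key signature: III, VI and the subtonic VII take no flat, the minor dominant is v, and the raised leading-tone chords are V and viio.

The chord is a dominant seventh chord on G.
A dominant resolves down a perfect fifth: G → C. In G minor, C is scale degree 4, i.e. iv.

iv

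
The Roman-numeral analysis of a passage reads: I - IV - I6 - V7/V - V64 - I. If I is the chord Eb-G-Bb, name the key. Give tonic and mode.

Eb major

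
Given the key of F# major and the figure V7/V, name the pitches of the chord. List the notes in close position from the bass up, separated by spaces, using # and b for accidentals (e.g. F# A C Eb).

G# B# D# F#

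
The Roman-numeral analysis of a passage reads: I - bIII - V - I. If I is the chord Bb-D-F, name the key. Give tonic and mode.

Bb major

The anchor chord is a major triad on Bb, labeled I.
If Bb is scale degree 1 and the mode makes that degree carry a major triad, the tonic is Bb and the mode is major.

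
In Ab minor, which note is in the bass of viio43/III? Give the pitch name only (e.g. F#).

The applied chord viio43/III is rooted on Bb: Bb-Db-Fb-Abb.
The figure 43 means second inversion — the fifth is in the bass.

Fb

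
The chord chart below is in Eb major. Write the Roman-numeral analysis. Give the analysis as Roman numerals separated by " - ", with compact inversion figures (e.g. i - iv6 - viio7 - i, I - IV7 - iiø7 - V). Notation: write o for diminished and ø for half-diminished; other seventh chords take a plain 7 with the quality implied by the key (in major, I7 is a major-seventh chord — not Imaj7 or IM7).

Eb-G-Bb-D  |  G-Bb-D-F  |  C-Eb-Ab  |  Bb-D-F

I7 - iii7 - IV6 - V

Eb-G-Bb-D has root Eb, degree 1 in Eb major, so I7.
G-Bb-D-F: root G is the mediant; minor seventh chord there is iii7.
C-Eb-Ab: major triad on Ab = scale degree 4 → IV6.
Bb-D-F has root Bb, degree 5 in Eb major, so V.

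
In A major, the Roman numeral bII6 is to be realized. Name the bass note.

bII in A major has root Bb; the chord is Bb-D-F.
The figure 6 means first inversion — the third is in the bass.

D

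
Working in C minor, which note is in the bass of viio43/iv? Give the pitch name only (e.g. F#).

The applied chord viio43/iv is rooted on E: E-G-Bb-Db.
The figure 43 means second inversion — the fifth is in the bass.

Bb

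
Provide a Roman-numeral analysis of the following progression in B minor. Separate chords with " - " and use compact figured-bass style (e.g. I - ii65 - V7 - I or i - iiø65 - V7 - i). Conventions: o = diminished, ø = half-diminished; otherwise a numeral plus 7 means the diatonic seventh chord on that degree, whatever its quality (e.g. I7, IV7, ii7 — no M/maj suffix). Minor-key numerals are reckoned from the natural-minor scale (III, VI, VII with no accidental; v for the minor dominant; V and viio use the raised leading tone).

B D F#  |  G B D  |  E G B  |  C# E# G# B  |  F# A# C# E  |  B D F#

i - VI - iv - V7/V - V7 - i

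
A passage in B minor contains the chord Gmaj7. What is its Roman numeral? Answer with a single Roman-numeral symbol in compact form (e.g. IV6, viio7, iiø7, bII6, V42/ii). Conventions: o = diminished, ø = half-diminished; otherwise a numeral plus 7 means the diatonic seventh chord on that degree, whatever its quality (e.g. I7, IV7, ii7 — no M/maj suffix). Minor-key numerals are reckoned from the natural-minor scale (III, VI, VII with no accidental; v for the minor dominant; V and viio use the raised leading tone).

Stacked in thirds the chord is G-B-D-F#: a major seventh chord on G.
G is scale degree 6 in B minor, and a major seventh chord on that degree is written VI7.

VI7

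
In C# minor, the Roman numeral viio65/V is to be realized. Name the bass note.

A#

The applied chord viio65/V is rooted on F##: F##-A#-C#-E.
The figure 65 means first inversion — the third is in the bass.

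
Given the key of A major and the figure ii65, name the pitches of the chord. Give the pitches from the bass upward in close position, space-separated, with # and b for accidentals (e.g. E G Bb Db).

D F# A B

In A major, the second degree is B, and the diatonic chord built there is a minor seventh chord.
Stacking thirds from B gives B-D-F#-A.
With the 65 figure the chord is in first inversion; from the bass D upward in close position it reads D-F#-A-B.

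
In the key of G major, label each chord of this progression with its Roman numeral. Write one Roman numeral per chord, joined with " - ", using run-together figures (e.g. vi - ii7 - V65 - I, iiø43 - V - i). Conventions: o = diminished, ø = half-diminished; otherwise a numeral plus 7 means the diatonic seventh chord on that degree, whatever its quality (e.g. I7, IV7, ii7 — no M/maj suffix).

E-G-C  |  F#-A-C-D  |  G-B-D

E-G-C has root C, degree 4 in G major, so IV6.
F#-A-C-D has root D, degree 5 in G major, so V65.
G-B-D: root G is the tonic; major triad there is I.

IV6 - V65 - I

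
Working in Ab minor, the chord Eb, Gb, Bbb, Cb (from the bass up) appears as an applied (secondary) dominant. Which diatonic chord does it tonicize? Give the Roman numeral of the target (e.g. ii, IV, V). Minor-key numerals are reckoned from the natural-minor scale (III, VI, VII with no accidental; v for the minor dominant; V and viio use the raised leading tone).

The chord is a dominant seventh chord on Cb.
A dominant resolves down a perfect fifth: Cb → Fb. In Ab minor, Fb is scale degree 6, i.e. VI.

VI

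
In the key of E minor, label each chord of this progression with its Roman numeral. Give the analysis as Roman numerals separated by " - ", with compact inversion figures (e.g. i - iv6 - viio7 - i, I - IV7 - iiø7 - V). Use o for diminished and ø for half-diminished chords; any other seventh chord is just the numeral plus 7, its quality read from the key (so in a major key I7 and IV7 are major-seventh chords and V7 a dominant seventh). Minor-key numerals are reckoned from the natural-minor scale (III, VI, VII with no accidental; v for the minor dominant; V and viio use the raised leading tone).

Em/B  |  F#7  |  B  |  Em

Em/B: root E is the tonic; minor triad there is i64.
F#7 is the secondary dominant of V (dominant seventh chord on F#): V7/V.
B has root B, degree 5 in E minor, so V.
Em has root E, degree 1 in E minor, so i.

i64 - V7/V - V - i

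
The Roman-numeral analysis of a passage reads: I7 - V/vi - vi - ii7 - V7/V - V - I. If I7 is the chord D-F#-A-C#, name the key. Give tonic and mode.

D major

I7 is given as D-F#-A-C# — a major seventh chord with root D.
If D is scale degree 1 and the mode makes that degree carry a major seventh chord, the tonic is D and the mode is major.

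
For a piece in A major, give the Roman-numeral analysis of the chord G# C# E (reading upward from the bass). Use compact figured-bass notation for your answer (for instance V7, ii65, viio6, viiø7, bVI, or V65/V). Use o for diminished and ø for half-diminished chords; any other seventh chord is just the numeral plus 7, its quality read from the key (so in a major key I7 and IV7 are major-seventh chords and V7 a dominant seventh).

Stacked in thirds the chord is C#-E-G#: a minor triad on C#.
C# is scale degree 3 in A major, and a minor triad on that degree is written iii.
With G# in the bass the chord is in second inversion, so the figured bass is 64.

iii64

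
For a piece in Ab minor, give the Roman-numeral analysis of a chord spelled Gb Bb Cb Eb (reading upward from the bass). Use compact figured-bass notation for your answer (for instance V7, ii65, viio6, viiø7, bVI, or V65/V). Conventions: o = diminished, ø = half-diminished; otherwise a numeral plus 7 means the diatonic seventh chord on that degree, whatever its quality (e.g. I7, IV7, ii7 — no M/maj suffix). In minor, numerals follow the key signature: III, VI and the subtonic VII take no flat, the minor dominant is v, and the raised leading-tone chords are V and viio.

III43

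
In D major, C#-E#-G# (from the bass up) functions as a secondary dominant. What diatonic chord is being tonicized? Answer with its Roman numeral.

The chord is a major triad on C#.
A dominant resolves down a perfect fifth: C# → F#. In D major, F# is scale degree 3, i.e. iii.

iii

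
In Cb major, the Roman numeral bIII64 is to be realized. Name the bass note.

Bbb

bIII in Cb major has root Ebb; the chord is Ebb-Gb-Bbb.
The figure 64 means second inversion — the fifth is in the bass.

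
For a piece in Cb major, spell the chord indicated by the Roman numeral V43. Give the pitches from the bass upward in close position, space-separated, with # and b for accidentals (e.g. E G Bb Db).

Db Fb Gb Bb

In Cb major, the dominant is Gb, and the diatonic chord built there is a dominant seventh chord.
That chord is spelled Gb-Bb-Db-Fb.
With the 43 figure the chord is in second inversion; from the bass Db upward in close position it reads Db-Fb-Gb-Bb.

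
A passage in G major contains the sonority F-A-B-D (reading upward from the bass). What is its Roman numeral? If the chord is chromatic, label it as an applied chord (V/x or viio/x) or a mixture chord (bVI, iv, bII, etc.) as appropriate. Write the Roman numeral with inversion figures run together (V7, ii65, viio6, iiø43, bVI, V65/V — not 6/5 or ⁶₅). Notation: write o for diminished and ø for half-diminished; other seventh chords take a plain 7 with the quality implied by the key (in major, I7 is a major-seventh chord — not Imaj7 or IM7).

The pitches B-D-F-A form a half-diminished seventh chord rooted on B.
B sits a half step below C (IV in G major); a diminished chord there is the applied leading-tone chord of IV.
With F in the bass the chord is in second inversion, so the figured bass is 43.

viiø43/IV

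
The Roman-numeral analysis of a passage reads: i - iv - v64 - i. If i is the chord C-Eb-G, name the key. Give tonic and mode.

C minor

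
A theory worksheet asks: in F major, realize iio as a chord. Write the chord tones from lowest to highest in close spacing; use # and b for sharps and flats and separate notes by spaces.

G Bb Db

Scale degree 2 in F major is G; here the chord built on it is altered to a diminished triad. iio is the diminished supertonic triad, borrowed from the parallel minor.
So the chord is G-Bb-Db.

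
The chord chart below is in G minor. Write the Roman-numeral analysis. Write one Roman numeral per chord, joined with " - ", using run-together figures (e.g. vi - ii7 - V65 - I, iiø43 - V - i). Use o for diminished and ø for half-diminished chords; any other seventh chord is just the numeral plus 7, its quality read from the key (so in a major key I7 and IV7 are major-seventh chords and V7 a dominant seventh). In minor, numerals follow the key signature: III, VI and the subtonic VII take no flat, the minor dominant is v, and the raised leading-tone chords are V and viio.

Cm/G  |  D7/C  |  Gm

iv64 - V42 - i

Cm/G: minor triad on C = scale degree 4 → iv64.
D7/C: dominant seventh chord on D = scale degree 5 → V42.
Gm: root G is the tonic; minor triad there is i.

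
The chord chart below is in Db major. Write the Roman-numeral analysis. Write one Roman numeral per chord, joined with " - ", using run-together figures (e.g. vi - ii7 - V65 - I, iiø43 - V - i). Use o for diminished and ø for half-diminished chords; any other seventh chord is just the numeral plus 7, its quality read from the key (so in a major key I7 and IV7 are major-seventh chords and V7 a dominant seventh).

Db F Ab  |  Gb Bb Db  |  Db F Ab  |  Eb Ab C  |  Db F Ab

I - IV - I - V64 - I

Db-F-Ab has root Db, degree 1 in Db major, so I.
Gb-Bb-Db has root Gb, degree 4 in Db major, so IV.
Db-F-Ab: major triad on Db = scale degree 1 → I.
Eb-Ab-C has root Ab, degree 5 in Db major, so V64.
Db-F-Ab: major triad on Db = scale degree 1 → I.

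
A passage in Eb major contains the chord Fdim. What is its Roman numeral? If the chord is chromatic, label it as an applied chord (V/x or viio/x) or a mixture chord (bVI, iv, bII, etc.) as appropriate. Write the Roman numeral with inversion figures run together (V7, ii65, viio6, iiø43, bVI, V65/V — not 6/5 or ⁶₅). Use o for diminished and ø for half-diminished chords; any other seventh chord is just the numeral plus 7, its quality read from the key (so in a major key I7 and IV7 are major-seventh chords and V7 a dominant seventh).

Stacked in thirds the chord is F-Ab-Cb: a diminished triad on F.
F is the second degree of Eb major. This is the diminished supertonic triad, borrowed from the parallel minor.

iio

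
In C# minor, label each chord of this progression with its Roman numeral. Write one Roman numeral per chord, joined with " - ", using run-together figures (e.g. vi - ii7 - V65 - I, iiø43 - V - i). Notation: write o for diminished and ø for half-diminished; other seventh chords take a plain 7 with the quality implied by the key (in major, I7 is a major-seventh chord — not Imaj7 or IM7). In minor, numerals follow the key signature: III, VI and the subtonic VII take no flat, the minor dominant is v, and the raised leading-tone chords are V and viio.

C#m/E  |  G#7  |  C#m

i6 - V7 - i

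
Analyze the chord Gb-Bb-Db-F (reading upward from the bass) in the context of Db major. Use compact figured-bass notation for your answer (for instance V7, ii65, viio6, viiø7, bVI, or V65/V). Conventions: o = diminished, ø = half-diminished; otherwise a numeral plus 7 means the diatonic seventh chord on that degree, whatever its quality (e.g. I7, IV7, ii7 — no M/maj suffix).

The pitches Gb-Bb-Db-F form a major seventh chord rooted on Gb.
Gb is scale degree 4 in Db major, and a major seventh chord on that degree is written IV7.

IV7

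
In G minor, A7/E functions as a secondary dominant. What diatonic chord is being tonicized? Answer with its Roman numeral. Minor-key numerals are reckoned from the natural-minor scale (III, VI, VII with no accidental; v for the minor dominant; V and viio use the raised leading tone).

The chord is a dominant seventh chord on A.
A dominant resolves down a perfect fifth: A → D. In G minor, D is scale degree 5, i.e. V.

V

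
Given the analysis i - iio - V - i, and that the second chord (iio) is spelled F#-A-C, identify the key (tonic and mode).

E minor

iio is given as F#-A-C — a diminished triad with root F#.
iio on F# implies F# is the supertonic; that puts the tonic at E, and the lowercase numeral fits minor mode.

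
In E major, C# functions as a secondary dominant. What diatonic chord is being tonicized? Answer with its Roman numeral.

ii

The chord is a major triad on C#.
A dominant resolves down a perfect fifth: C# → F#. In E major, F# is scale degree 2, i.e. ii.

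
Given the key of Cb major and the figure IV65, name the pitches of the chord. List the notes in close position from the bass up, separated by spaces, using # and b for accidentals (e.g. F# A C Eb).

Ab Cb Eb Fb

The numeral's case and figure indicate a major seventh chord. In Cb major its root, the fourth degree, is Fb.
Stacking thirds from Fb gives Fb-Ab-Cb-Eb.
The figured bass 65 indicates first inversion, placing the third (Ab) in the bass: Ab-Cb-Eb-Fb.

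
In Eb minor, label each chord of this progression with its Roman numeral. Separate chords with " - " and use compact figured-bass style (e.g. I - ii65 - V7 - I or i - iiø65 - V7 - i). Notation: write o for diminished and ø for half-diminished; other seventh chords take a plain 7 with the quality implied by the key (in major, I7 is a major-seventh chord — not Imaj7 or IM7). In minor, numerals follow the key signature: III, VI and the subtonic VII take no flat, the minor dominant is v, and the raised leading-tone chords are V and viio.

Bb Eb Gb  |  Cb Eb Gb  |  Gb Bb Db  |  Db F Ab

i64 - VI - III - VII

Bb-Eb-Gb: minor triad on Eb = scale degree 1 → i64.
Cb-Eb-Gb: major triad on Cb = scale degree 6 → VI.
Gb-Bb-Db has root Gb, degree 3 in Eb minor, so III.
Db-F-Ab: root Db is the subtonic; major triad there is VII.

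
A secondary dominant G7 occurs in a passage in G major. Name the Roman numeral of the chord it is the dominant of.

The chord is a dominant seventh chord on G.
A dominant resolves down a perfect fifth: G → C. In G major, C is scale degree 4, i.e. IV.

IV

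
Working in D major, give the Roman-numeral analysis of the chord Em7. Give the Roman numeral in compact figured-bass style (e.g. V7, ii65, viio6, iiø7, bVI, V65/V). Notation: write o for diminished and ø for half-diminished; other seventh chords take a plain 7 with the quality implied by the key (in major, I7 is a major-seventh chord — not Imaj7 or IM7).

The pitches E-G-B-D form a minor seventh chord rooted on E.
E is scale degree 2 in D major, and a minor seventh chord on that degree is written ii7.

ii7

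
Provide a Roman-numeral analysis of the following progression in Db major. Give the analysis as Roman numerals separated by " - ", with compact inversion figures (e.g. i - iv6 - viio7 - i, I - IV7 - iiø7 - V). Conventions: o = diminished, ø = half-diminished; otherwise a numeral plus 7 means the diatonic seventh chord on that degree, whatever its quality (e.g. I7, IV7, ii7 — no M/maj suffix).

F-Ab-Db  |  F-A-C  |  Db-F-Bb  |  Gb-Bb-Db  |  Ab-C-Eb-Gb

I6 - V/vi - vi6 - IV - V7

F-Ab-Db: major triad on Db = scale degree 1 → I6.
F-A-C: a major triad on F, the applied dominant of vi → V/vi.
Db-F-Bb: root Bb is the submediant; minor triad there is vi6.
Gb-Bb-Db: major triad on Gb = scale degree 4 → IV.
Ab-C-Eb-Gb has root Ab, degree 5 in Db major, so V7.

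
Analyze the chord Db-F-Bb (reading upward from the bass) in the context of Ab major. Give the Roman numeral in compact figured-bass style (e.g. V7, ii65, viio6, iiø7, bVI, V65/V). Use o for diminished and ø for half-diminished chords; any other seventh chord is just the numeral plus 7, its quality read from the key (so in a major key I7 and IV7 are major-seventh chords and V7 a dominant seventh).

The pitches Bb-Db-F form a minor triad rooted on Bb.
Bb is scale degree 2 in Ab major, and a minor triad on that degree is written ii.
With Db in the bass the chord is in first inversion, so the figured bass is 6.

ii6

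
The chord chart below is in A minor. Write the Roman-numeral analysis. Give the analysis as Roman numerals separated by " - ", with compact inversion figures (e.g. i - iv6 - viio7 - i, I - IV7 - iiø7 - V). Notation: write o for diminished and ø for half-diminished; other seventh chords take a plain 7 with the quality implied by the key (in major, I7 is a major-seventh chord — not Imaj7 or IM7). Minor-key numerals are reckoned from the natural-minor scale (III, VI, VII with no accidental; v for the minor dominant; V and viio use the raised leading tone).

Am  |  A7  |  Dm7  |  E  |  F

i - V7/iv - iv7 - V - VI

Am: root A is the tonic; minor triad there is i.
A7 is the secondary dominant of iv (dominant seventh chord on A): V7/iv.
Dm7: minor seventh chord on D = scale degree 4 → iv7.
E: major triad on E = scale degree 5 → V.
F has root F, degree 6 in A minor, so VI.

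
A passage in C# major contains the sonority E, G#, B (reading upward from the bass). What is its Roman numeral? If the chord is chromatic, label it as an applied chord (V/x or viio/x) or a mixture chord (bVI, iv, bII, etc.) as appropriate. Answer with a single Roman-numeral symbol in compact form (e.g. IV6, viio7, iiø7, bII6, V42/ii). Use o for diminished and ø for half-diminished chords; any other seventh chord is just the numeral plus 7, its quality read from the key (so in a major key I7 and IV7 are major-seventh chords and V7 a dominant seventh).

bIII

The pitches E-G#-B form a major triad rooted on E.
E is the lowered third degree of C# major (diatonic 3 would be E#). This is a major triad on the lowered third degree, borrowed from the parallel minor.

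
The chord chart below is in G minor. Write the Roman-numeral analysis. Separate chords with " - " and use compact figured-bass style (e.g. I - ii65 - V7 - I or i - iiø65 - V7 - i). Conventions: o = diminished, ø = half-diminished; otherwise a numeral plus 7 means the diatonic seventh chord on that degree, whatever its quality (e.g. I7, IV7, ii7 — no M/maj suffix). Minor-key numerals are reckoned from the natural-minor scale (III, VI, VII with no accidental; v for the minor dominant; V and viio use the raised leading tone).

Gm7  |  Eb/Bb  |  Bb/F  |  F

Gm7: minor seventh chord on G = scale degree 1 → i7.
Eb/Bb: major triad on Eb = scale degree 6 → VI64.
Bb/F has root Bb, degree 3 in G minor, so III64.
F: root F is the subtonic; major triad there is VII.

i7 - VI64 - III64 - VII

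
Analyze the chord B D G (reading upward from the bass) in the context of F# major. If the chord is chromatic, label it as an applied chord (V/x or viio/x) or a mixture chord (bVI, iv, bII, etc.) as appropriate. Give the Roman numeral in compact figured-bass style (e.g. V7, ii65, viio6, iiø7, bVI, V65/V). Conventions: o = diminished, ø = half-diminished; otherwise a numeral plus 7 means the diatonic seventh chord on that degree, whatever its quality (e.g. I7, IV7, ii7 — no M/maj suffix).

Stacked in thirds the chord is G-B-D: a major triad on G.
G is the lowered second degree of F# major (diatonic 2 would be G#). This is the Neapolitan sixth — a major triad on the lowered second degree, here in its customary first inversion.
With B in the bass the chord is in first inversion, so the figured bass is 6.

bII6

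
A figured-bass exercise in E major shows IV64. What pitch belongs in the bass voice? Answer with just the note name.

E

IV in E major has root A; the chord is A-C#-E.
The figure 64 means second inversion — the fifth is in the bass.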